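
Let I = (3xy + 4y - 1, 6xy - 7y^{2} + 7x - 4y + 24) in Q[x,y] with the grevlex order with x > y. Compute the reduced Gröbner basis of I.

f_1 = 3xy + 4y - 1, LT = xy.
f_2 = 6xy - 7y^{2} + 7x - 4y + 24, LT = xy.

S(f_1,f_2): lcm = xy. S = \tfrac{7}{6}y^{2} - \tfrac{7}{6}x + 2y - \tfrac{13}{3}.
  reduce S modulo (f_1, f_2):
  remainder \tfrac{7}{6}y^{2} - \tfrac{7}{6}x + 2y - \tfrac{13}{3} ≠ 0; add g_3 = \tfrac{7}{6}y^{2} - \tfrac{7}{6}x + 2y - \tfrac{13}{3} to the basis.

S(f_1,g_3): lcm = xy^{2}. S = x^{2} - \tfrac{12}{7}xy + \tfrac{4}{3}y^{2} + \tfrac{26}{7}x - \tfrac{1}{3}y.
  reduce S modulo (f_1, f_2, g_3):
  remainder x^{2} + \tfrac{106}{21}x - \tfrac{1}{3}y + \tfrac{92}{21} ≠ 0; add g_4 = x^{2} + \tfrac{106}{21}x - \tfrac{1}{3}y + \tfrac{92}{21} to the basis.

The other S-polynomials (S(f_2,g_3), S(f_1,g_4), S(f_2,g_4), S(g_3,g_4)) all reduce to 0 modulo the current basis, so we have a Gröbner basis.
Inter-reduce: drop elements whose leading term is divisible by another's, tail-reduce, and make monic.

G = {x^{2} + \tfrac{106}{21}x - \tfrac{1}{3}y + \tfrac{92}{21}, xy + \tfrac{4}{3}y - \tfrac{1}{3}, y^{2} - x + \tfrac{12}{7}y - \tfrac{26}{7}}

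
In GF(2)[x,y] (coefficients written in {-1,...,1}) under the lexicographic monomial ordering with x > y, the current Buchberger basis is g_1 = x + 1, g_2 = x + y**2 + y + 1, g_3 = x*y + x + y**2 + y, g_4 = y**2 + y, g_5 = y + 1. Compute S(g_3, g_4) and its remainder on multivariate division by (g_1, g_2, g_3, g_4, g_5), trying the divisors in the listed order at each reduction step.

lcm(LM(g_3), LM(g_4)) = x*y**2.
S = (lcm/LT(g_3))·g_3 − (lcm/LT(g_4))·g_4 = y**3 + y**2.
Reduce S modulo (g_1, g_2, g_3, g_4, g_5) in that order:
  leading term y**3: subtract (y)·g_4 from y**3 + y**2 → 0
The remainder is 0, so this S-polynomial contributes no new basis element.

S(g_3, g_4) = y**3 + y**2; remainder on division = 0.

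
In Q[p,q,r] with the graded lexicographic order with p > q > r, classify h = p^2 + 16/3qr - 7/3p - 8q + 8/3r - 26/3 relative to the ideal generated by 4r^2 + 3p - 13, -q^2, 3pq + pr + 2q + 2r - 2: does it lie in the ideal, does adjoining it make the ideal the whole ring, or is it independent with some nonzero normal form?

First compute the reduced Gröbner basis of I by Buchberger's algorithm.
f_1 = 4r^2 + 3p - 13, LT = r^2.
f_2 = -q^2, LT = q^2.
f_3 = 3pq + pr + 2q + 2r - 2, LT = pq.

S(f_1,f_2): leading monomials are coprime, so the S-polynomial reduces to 0 (Buchberger's first criterion).
S(f_1,f_3): leading monomials are coprime, so the S-polynomial reduces to 0 (Buchberger's first criterion).
S(f_2,f_3): lcm = pq^2. S = -1/3pqr - 2/3q^2 - 2/3qr + 2/3q.
  leading term pqr: subtract (-1/9r)·f_3 from -1/3pqr - 2/3q^2 - 2/3qr + 2/3q → 1/9pr^2 - 2/3q^2 - 4/9qr + 2/9r^2 + 2/3q - 2/9r
  leading term pr^2: subtract (1/36p)·f_1 from 1/9pr^2 - 2/3q^2 - 4/9qr + 2/9r^2 + 2/3q - 2/9r → -1/12p^2 - 2/3q^2 - 4/9qr + 2/9r^2 + 13/36p + 2/3q - 2/9r
  leading term p^2: no divisor's leading term divides it; move -1/12p^2 to the remainder.
  leading term q^2: subtract (2/3)·f_2 from -2/3q^2 - 4/9qr + 2/9r^2 + 13/36p + 2/3q - 2/9r → -4/9qr + 2/9r^2 + 13/36p + 2/3q - 2/9r
  leading term qr: no divisor's leading term divides it; move -4/9qr to the remainder.
  leading term r^2: subtract (1/18)·f_1 from 2/9r^2 + 13/36p + 2/3q - 2/9r → 7/36p + 2/3q - 2/9r + 13/18
  leading term p: no divisor's leading term divides it; move 7/36p to the remainder.
  leading term q: no divisor's leading term divides it; move 2/3q to the remainder.
  leading term r: no divisor's leading term divides it; move -2/9r to the remainder.
  leading term 1: no divisor's leading term divides it; move 13/18 to the remainder.
  remainder -1/12p^2 - 4/9qr + 7/36p + 2/3q - 2/9r + 13/18 ≠ 0; add k_4 = -1/12p^2 - 4/9qr + 7/36p + 2/3q - 2/9r + 13/18 to the basis.

S(f_1,k_4): leading monomials are coprime, so the S-polynomial reduces to 0 (Buchberger's first criterion).
S(f_2,k_4): leading monomials are coprime, so the S-polynomial reduces to 0 (Buchberger's first criterion).
S(f_3,k_4): lcm = p^2q. S = 1/3p^2r - 16/3q^2r + 3pq + 2/3pr + 8q^2 - 8/3qr - 2/3p + 26/3q.
  leading term p^2r: subtract (-4r)·k_4 from 1/3p^2r - 16/3q^2r + 3pq + 2/3pr + 8q^2 - 8/3qr - 2/3p + 26/3q → -16/3q^2r - 16/9qr^2 + 3pq + 13/9pr + 8q^2 - 8/9r^2 - 2/3p + 26/3q + 26/9r
  leading term q^2r: subtract (16/3r)·f_2 from -16/3q^2r - 16/9qr^2 + 3pq + 13/9pr + 8q^2 - 8/9r^2 - 2/3p + 26/3q + 26/9r → -16/9qr^2 + 3pq + 13/9pr + 8q^2 - 8/9r^2 - 2/3p + 26/3q + 26/9r
  leading term qr^2: subtract (-4/9q)·f_1 from -16/9qr^2 + 3pq + 13/9pr + 8q^2 - 8/9r^2 - 2/3p + 26/3q + 26/9r → 13/3pq + 13/9pr + 8q^2 - 8/9r^2 - 2/3p + 26/9q + 26/9r
  leading term pq: subtract (13/9)·f_3 from 13/3pq + 13/9pr + 8q^2 - 8/9r^2 - 2/3p + 26/9q + 26/9r → 8q^2 - 8/9r^2 - 2/3p + 26/9
  leading term q^2: subtract (-8)·f_2 from 8q^2 - 8/9r^2 - 2/3p + 26/9 → -8/9r^2 - 2/3p + 26/9
  leading term r^2: subtract (-2/9)·f_1 from -8/9r^2 - 2/3p + 26/9 → 0
  remainder 0.

Every S-polynomial of the final basis reduces to 0, so we have a Gröbner basis.
Inter-reduce: drop elements whose leading term is divisible by another's, tail-reduce, and make monic.
Reduced Gröbner basis: {p^2 + 16/3qr - 7/3p - 8q + 8/3r - 26/3, pq + 1/3pr + 2/3q + 2/3r - 2/3, q^2, r^2 + 3/4p - 13/4}.
Label its elements g_1 = p^2 + 16/3qr - 7/3p - 8q + 8/3r - 26/3, g_2 = pq + 1/3pr + 2/3q + 2/3r - 2/3, g_3 = q^2, g_4 = r^2 + 3/4p - 13/4.

Reduce h = p^2 + 16/3qr - 7/3p - 8q + 8/3r - 26/3 modulo G:
  leading term p^2: subtract (1)·g_1 from p^2 + 16/3qr - 7/3p - 8q + 8/3r - 26/3 → 0
  normal form = 0.
Since the normal form is 0, h ∈ I.

p^2 + 16/3qr - 7/3p - 8q + 8/3r - 26/3 lies in I (it reduces to 0).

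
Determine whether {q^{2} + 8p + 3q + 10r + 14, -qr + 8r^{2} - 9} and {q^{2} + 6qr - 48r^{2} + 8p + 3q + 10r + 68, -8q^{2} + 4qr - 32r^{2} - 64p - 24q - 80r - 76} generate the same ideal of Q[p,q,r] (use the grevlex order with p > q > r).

Equality of ideals is decidable: compute both reduced Gröbner bases (unique for the ordering) and check whether they agree.
Buchberger on the first generating set:
f_1 = q^{2} + 8p + 3q + 10r + 14, LT = q^{2}.
f_2 = -qr + 8r^{2} - 9, LT = qr.

S(f_1,f_2): lcm = q^{2}r. S = 8qr^{2} + 8pr + 3qr + 10r^{2} - 9q + 14r.
  leading term qr^{2}: subtract (-8r)·f_2 from 8qr^{2} + 8pr + 3qr + 10r^{2} - 9q + 14r → 64r^{3} + 8pr + 3qr + 10r^{2} - 9q - 58r
  leading term r^{3}: no divisor's leading term divides it; move 64r^{3} to the remainder.
  leading term pr: no divisor's leading term divides it; move 8pr to the remainder.
  leading term qr: subtract (-3)·f_2 from 3qr + 10r^{2} - 9q - 58r → 34r^{2} - 9q - 58r - 27
  leading term r^{2}: no divisor's leading term divides it; move 34r^{2} to the remainder.
  leading term q: no divisor's leading term divides it; move -9q to the remainder.
  leading term r: no divisor's leading term divides it; move -58r to the remainder.
  leading term 1: no divisor's leading term divides it; move -27 to the remainder.
  remainder 64r^{3} + 8pr + 34r^{2} - 9q - 58r - 27 ≠ 0; add g_3 = 64r^{3} + 8pr + 34r^{2} - 9q - 58r - 27 to the basis.

The other S-polynomials (S(f_1,g_3), S(f_2,g_3)) all reduce to 0 modulo the current basis, so we have a Gröbner basis.
Inter-reduce: drop elements whose leading term is divisible by another's, tail-reduce, and make monic.
Reduced Gröbner basis: {r^{3} + \tfrac{1}{8}pr + \tfrac{17}{32}r^{2} - \tfrac{9}{64}q - \tfrac{29}{32}r - \tfrac{27}{64}, q^{2} + 8p + 3q + 10r + 14, qr - 8r^{2} + 9}.

Buchberger on the second generating set:
h_1 = q^{2} + 6qr - 48r^{2} + 8p + 3q + 10r + 68, LT = q^{2}.
h_2 = -8q^{2} + 4qr - 32r^{2} - 64p - 24q - 80r - 76, LT = q^{2}.

S(h_1,h_2): lcm = q^{2}. S = \tfrac{13}{2}qr - 52r^{2} + \tfrac{117}{2}.
  leading term qr: no divisor's leading term divides it; move \tfrac{13}{2}qr to the remainder.
  leading term r^{2}: no divisor's leading term divides it; move -52r^{2} to the remainder.
  leading term 1: no divisor's leading term divides it; move \tfrac{117}{2} to the remainder.
  remainder \tfrac{13}{2}qr - 52r^{2} + \tfrac{117}{2} ≠ 0; add k_3 = \tfrac{13}{2}qr - 52r^{2} + \tfrac{117}{2} to the basis.

S(h_1,k_3): lcm = q^{2}r. S = 14qr^{2} - 48r^{3} + 8pr + 3qr + 10r^{2} - 9q + 68r.
  leading term qr^{2}: subtract (\tfrac{28}{13}r)·k_3 from 14qr^{2} - 48r^{3} + 8pr + 3qr + 10r^{2} - 9q + 68r → 64r^{3} + 8pr + 3qr + 10r^{2} - 9q - 58r
  leading term r^{3}: no divisor's leading term divides it; move 64r^{3} to the remainder.
  leading term pr: no divisor's leading term divides it; move 8pr to the remainder.
  leading term qr: subtract (\tfrac{6}{13})·k_3 from 3qr + 10r^{2} - 9q - 58r → 34r^{2} - 9q - 58r - 27
  leading term r^{2}: no divisor's leading term divides it; move 34r^{2} to the remainder.
  leading term q: no divisor's leading term divides it; move -9q to the remainder.
  leading term r: no divisor's leading term divides it; move -58r to the remainder.
  leading term 1: no divisor's leading term divides it; move -27 to the remainder.
  remainder 64r^{3} + 8pr + 34r^{2} - 9q - 58r - 27 ≠ 0; add k_4 = 64r^{3} + 8pr + 34r^{2} - 9q - 58r - 27 to the basis.

The other S-polynomials (S(h_2,k_3), S(h_1,k_4), S(h_2,k_4), S(k_3,k_4)) all reduce to 0 modulo the current basis, so we have a Gröbner basis.
Inter-reduce: drop elements whose leading term is divisible by another's, tail-reduce, and make monic.
Reduced Gröbner basis: {r^{3} + \tfrac{1}{8}pr + \tfrac{17}{32}r^{2} - \tfrac{9}{64}q - \tfrac{29}{32}r - \tfrac{27}{64}, q^{2} + 8p + 3q + 10r + 14, qr - 8r^{2} + 9}.

The two bases agree; hence the ideals are identical.

Yes, the ideals are equal.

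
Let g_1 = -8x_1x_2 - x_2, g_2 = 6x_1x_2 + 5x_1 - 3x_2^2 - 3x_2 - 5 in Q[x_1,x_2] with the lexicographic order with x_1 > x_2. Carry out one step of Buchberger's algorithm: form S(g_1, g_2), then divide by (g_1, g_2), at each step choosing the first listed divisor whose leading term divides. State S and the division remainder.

S(g_1, g_2) = -5/6x_1 + 1/2x_2^2 + 5/8x_2 + 5/6; remainder on division = -5/6x_1 + 1/2x_2^2 + 5/8x_2 + 5/6.

lcm(LM(g_1), LM(g_2)) = x_1x_2.
S = (lcm/LT(g_1))·g_1 − (lcm/LT(g_2))·g_2 = -5/6x_1 + 1/2x_2^2 + 5/8x_2 + 5/6.
Reduce S modulo (g_1, g_2) in that order:
  leading term x_1: no divisor's leading term divides it; move -5/6x_1 to the remainder.
  leading term x_2^2: no divisor's leading term divides it; move 1/2x_2^2 to the remainder.
  leading term x_2: no divisor's leading term divides it; move 5/8x_2 to the remainder.
  leading term 1: no divisor's leading term divides it; move 5/6 to the remainder.
The remainder -5/6x_1 + 1/2x_2^2 + 5/8x_2 + 5/6 is nonzero, so it would be added as the next basis element.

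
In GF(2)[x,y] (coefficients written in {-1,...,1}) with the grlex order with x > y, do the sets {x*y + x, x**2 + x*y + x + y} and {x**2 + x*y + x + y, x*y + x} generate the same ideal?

Since reduced Gröbner bases are canonical representatives of ideals under a given ordering, it suffices to compute and compare them.
Buchberger on the first generating set:
f_1 = x*y + x, LT = x*y.
f_2 = x**2 + x*y + x + y, LT = x**2.

S(f_1,f_2): lcm = x**2*y. S = x*y**2 + x**2 + x*y + y**2.
  leading term x*y**2: subtract (y)·f_1 from x*y**2 + x**2 + x*y + y**2 → x**2 + y**2
  leading term x**2: subtract (1)·f_2 from x**2 + y**2 → x*y + y**2 + x + y
  leading term x*y: subtract (1)·f_1 from x*y + y**2 + x + y → y**2 + y
  leading term y**2: no divisor's leading term divides it; move y**2 to the remainder.
  leading term y: no divisor's leading term divides it; move y to the remainder.
  remainder y**2 + y ≠ 0; add g_3 = y**2 + y to the basis.

The other S-polynomials (S(f_1,g_3), S(f_2,g_3)) all reduce to 0 modulo the current basis, so we have a Gröbner basis.
Inter-reduce: drop elements whose leading term is divisible by another's, tail-reduce, and make monic.
Reduced Gröbner basis: {x**2 + y, x*y + x, y**2 + y}.

Buchberger on the second generating set:
h_1 = x**2 + x*y + x + y, LT = x**2.
h_2 = x*y + x, LT = x*y.

S(h_1,h_2): lcm = x**2*y. S = x*y**2 + x**2 + x*y + y**2.
  leading term x*y**2: subtract (y)·h_2 from x*y**2 + x**2 + x*y + y**2 → x**2 + y**2
  leading term x**2: subtract (1)·h_1 from x**2 + y**2 → x*y + y**2 + x + y
  leading term x*y: subtract (1)·h_2 from x*y + y**2 + x + y → y**2 + y
  leading term y**2: no divisor's leading term divides it; move y**2 to the remainder.
  leading term y: no divisor's leading term divides it; move y to the remainder.
  remainder y**2 + y ≠ 0; add k_3 = y**2 + y to the basis.

The other S-polynomials (S(h_1,k_3), S(h_2,k_3)) all reduce to 0 modulo the current basis, so we have a Gröbner basis.
Inter-reduce: drop elements whose leading term is divisible by another's, tail-reduce, and make monic.
Reduced Gröbner basis: {x**2 + y, x*y + x, y**2 + y}.

The two bases agree; hence the ideals are identical.

Yes, the ideals are equal.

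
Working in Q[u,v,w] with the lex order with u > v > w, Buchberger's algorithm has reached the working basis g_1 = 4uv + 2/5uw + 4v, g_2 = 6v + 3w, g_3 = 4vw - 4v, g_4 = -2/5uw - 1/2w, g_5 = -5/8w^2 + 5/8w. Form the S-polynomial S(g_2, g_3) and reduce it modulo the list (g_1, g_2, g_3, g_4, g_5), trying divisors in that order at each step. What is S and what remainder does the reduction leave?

lcm(LM(g_2), LM(g_3)) = vw.
S = (lcm/LT(g_2))·g_2 − (lcm/LT(g_3))·g_3 = v + 1/2w^2.
Reduce S modulo (g_1, g_2, g_3, g_4, g_5) in that order:
  leading term v: subtract (1/6)·g_2 from v + 1/2w^2 → 1/2w^2 - 1/2w
  leading term w^2: subtract (-4/5)·g_5 from 1/2w^2 - 1/2w → 0
The remainder is 0, so this S-polynomial contributes no new basis element.

S(g_2, g_3) = v + 1/2w^2; remainder on division = 0.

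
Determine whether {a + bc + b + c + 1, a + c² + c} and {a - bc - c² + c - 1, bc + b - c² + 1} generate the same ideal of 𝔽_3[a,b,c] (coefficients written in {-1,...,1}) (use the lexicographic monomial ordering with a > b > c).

Since reduced Gröbner bases are canonical representatives of ideals under a given ordering, it suffices to compute and compare them.
Buchberger on the first generating set:
f_1 = a + bc + b + c + 1, LT = a.
f_2 = a + c² + c, LT = a.

S(f_1,f_2): lcm = a. S = bc + b - c² + 1.
  leading term bc: no divisor's leading term divides it; move bc to the remainder.
  leading term b: no divisor's leading term divides it; move b to the remainder.
  leading term c²: no divisor's leading term divides it; move -c² to the remainder.
  leading term 1: no divisor's leading term divides it; move 1 to the remainder.
  remainder bc + b - c² + 1 ≠ 0; add g_3 = bc + b - c² + 1 to the basis.

The other S-polynomials (S(f_1,g_3), S(f_2,g_3)) all reduce to 0 modulo the current basis, so we have a Gröbner basis.
Inter-reduce: drop elements whose leading term is divisible by another's, tail-reduce, and make monic.
Reduced Gröbner basis: {a + c² + c, bc + b - c² + 1}.

Buchberger on the second generating set:
h_1 = a - bc - c² + c - 1, LT = a.
h_2 = bc + b - c² + 1, LT = bc.

The S-polynomials (S(h_1,h_2)) all reduce to 0 modulo the current basis, so we have a Gröbner basis.
Inter-reduce: drop elements whose leading term is divisible by another's, tail-reduce, and make monic.
Reduced Gröbner basis: {a + b + c² + c, bc + b - c² + 1}.

These differ, so the ideals are not equal.

No, the ideals differ.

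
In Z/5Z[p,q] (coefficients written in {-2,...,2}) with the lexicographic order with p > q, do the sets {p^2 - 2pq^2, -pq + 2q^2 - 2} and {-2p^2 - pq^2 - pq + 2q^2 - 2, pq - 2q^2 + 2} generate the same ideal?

Since reduced Gröbner bases are canonical representatives of ideals under a given ordering, it suffices to compute and compare them.
Buchberger on the first generating set:
f_1 = p^2 - 2pq^2, LT = p^2.
f_2 = -pq + 2q^2 - 2, LT = pq.

S(f_1,f_2): lcm = p^2q. S = -2pq^3 + 2pq^2 - 2p.
  leading term pq^3: subtract (2q^2)·f_2 from -2pq^3 + 2pq^2 - 2p → 2pq^2 - 2p + q^4 - q^2
  leading term pq^2: subtract (-2q)·f_2 from 2pq^2 - 2p + q^4 - q^2 → -2p + q^4 - q^3 - q^2 + q
  leading term p: no divisor's leading term divides it; move -2p to the remainder.
  leading term q^4: no divisor's leading term divides it; move q^4 to the remainder.
  leading term q^3: no divisor's leading term divides it; move -q^3 to the remainder.
  leading term q^2: no divisor's leading term divides it; move -q^2 to the remainder.
  leading term q: no divisor's leading term divides it; move q to the remainder.
  remainder -2p + q^4 - q^3 - q^2 + q ≠ 0; add g_3 = -2p + q^4 - q^3 - q^2 + q to the basis.

S(f_1,g_3): lcm = p^2. S = -2pq^4 + 2pq^3 - 2pq.
  leading term pq^4: subtract (2q^3)·f_2 from -2pq^4 + 2pq^3 - 2pq → 2pq^3 - 2pq + q^5 - q^3
  leading term pq^3: subtract (-2q^2)·f_2 from 2pq^3 - 2pq + q^5 - q^3 → -2pq + q^5 - q^4 - q^3 + q^2
  leading term pq: subtract (2)·f_2 from -2pq + q^5 - q^4 - q^3 + q^2 → q^5 - q^4 - q^3 + 2q^2 - 1
  leading term q^5: no divisor's leading term divides it; move q^5 to the remainder.
  leading term q^4: no divisor's leading term divides it; move -q^4 to the remainder.
  leading term q^3: no divisor's leading term divides it; move -q^3 to the remainder.
  leading term q^2: no divisor's leading term divides it; move 2q^2 to the remainder.
  leading term 1: no divisor's leading term divides it; move -1 to the remainder.
  remainder q^5 - q^4 - q^3 + 2q^2 - 1 ≠ 0; add g_4 = q^5 - q^4 - q^3 + 2q^2 - 1 to the basis.

The other S-polynomials (S(f_2,g_3), S(f_1,g_4), S(f_2,g_4), S(g_3,g_4)) all reduce to 0 modulo the current basis, so we have a Gröbner basis.
Inter-reduce: drop elements whose leading term is divisible by another's, tail-reduce, and make monic.
Reduced Gröbner basis: {p + 2q^4 - 2q^3 - 2q^2 + 2q, q^5 - q^4 - q^3 + 2q^2 - 1}.

Buchberger on the second generating set:
h_1 = -2p^2 - pq^2 - pq + 2q^2 - 2, LT = p^2.
h_2 = pq - 2q^2 + 2, LT = pq.

S(h_1,h_2): lcm = p^2q. S = -2pq^3 - 2p - q^3 + q.
  leading term pq^3: subtract (-2q^2)·h_2 from -2pq^3 - 2p - q^3 + q → -2p + q^4 - q^3 - q^2 + q
  leading term p: no divisor's leading term divides it; move -2p to the remainder.
  leading term q^4: no divisor's leading term divides it; move q^4 to the remainder.
  leading term q^3: no divisor's leading term divides it; move -q^3 to the remainder.
  leading term q^2: no divisor's leading term divides it; move -q^2 to the remainder.
  leading term q: no divisor's leading term divides it; move q to the remainder.
  remainder -2p + q^4 - q^3 - q^2 + q ≠ 0; add k_3 = -2p + q^4 - q^3 - q^2 + q to the basis.

S(h_1,k_3): lcm = p^2. S = -2pq^4 + 2pq^3 + pq - q^2 + 1.
  leading term pq^4: subtract (-2q^3)·h_2 from -2pq^4 + 2pq^3 + pq - q^2 + 1 → 2pq^3 + pq + q^5 - q^3 - q^2 + 1
  leading term pq^3: subtract (2q^2)·h_2 from 2pq^3 + pq + q^5 - q^3 - q^2 + 1 → pq + q^5 - q^4 - q^3 + 1
  leading term pq: subtract (1)·h_2 from pq + q^5 - q^4 - q^3 + 1 → q^5 - q^4 - q^3 + 2q^2 - 1
  leading term q^5: no divisor's leading term divides it; move q^5 to the remainder.
  leading term q^4: no divisor's leading term divides it; move -q^4 to the remainder.
  leading term q^3: no divisor's leading term divides it; move -q^3 to the remainder.
  leading term q^2: no divisor's leading term divides it; move 2q^2 to the remainder.
  leading term 1: no divisor's leading term divides it; move -1 to the remainder.
  remainder q^5 - q^4 - q^3 + 2q^2 - 1 ≠ 0; add k_4 = q^5 - q^4 - q^3 + 2q^2 - 1 to the basis.

The other S-polynomials (S(h_2,k_3), S(h_1,k_4), S(h_2,k_4), S(k_3,k_4)) all reduce to 0 modulo the current basis, so we have a Gröbner basis.
Inter-reduce: drop elements whose leading term is divisible by another's, tail-reduce, and make monic.
Reduced Gröbner basis: {p + 2q^4 - 2q^3 - 2q^2 + 2q, q^5 - q^4 - q^3 + 2q^2 - 1}.

Same reduced basis, so the two generating sets span the same ideal.

Yes, the ideals are equal.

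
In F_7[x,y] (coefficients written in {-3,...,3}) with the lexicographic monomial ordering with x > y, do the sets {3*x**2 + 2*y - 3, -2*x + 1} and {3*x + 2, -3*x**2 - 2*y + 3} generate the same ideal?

Yes, the ideals are equal.

For a fixed monomial order, each ideal has a unique reduced Gröbner basis; comparing bases decides equality.
Buchberger on the first generating set:
f_1 = 3*x**2 + 2*y - 3, LT = x**2.
f_2 = -2*x + 1, LT = x.

S(f_1,f_2): lcm = x**2. S = -3*x + 3*y - 1.
  leading term x: subtract (-2)·f_2 from -3*x + 3*y - 1 → 3*y + 1
  leading term y: no divisor's leading term divides it; move 3*y to the remainder.
  leading term 1: no divisor's leading term divides it; move 1 to the remainder.
  remainder 3*y + 1 ≠ 0; add g_3 = 3*y + 1 to the basis.

S(f_1,g_3): leading monomials are coprime, so the S-polynomial reduces to 0 (Buchberger's first criterion).
S(f_2,g_3): leading monomials are coprime, so the S-polynomial reduces to 0 (Buchberger's first criterion).
Every S-polynomial of the final basis reduces to 0, so we have a Gröbner basis.
Inter-reduce: drop elements whose leading term is divisible by another's, tail-reduce, and make monic.
Reduced Gröbner basis: {x + 3, y - 2}.

Buchberger on the second generating set:
h_1 = 3*x + 2, LT = x.
h_2 = -3*x**2 - 2*y + 3, LT = x**2.

S(h_1,h_2): lcm = x**2. S = 3*x - 3*y + 1.
  leading term x: subtract (1)·h_1 from 3*x - 3*y + 1 → -3*y - 1
  leading term y: no divisor's leading term divides it; move -3*y to the remainder.
  leading term 1: no divisor's leading term divides it; move -1 to the remainder.
  remainder -3*y - 1 ≠ 0; add k_3 = -3*y - 1 to the basis.

S(h_1,k_3): leading monomials are coprime, so the S-polynomial reduces to 0 (Buchberger's first criterion).
S(h_2,k_3): leading monomials are coprime, so the S-polynomial reduces to 0 (Buchberger's first criterion).
Every S-polynomial of the final basis reduces to 0, so we have a Gröbner basis.
Inter-reduce: drop elements whose leading term is divisible by another's, tail-reduce, and make monic.
Reduced Gröbner basis: {x + 3, y - 2}.

The two bases agree; hence the ideals are identical.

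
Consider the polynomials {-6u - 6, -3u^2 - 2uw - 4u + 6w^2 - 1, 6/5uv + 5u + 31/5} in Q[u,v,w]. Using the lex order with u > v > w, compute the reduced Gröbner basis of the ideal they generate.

The reduced Gröbner basis is the canonical form of the ideal for this ordering.

f_1 = -6u - 6, LT = u.
f_2 = -3u^2 - 2uw - 4u + 6w^2 - 1, LT = u^2.
f_3 = 6/5uv + 5u + 31/5, LT = uv.

S(f_1,f_2): lcm = u^2. S = -2/3uw - 1/3u + 2w^2 - 1/3.
  leading term uw: subtract (1/9w)·f_1 from -2/3uw - 1/3u + 2w^2 - 1/3 → -1/3u + 2w^2 + 2/3w - 1/3
  leading term u: subtract (1/18)·f_1 from -1/3u + 2w^2 + 2/3w - 1/3 → 2w^2 + 2/3w
  leading term w^2: no divisor's leading term divides it; move 2w^2 to the remainder.
  leading term w: no divisor's leading term divides it; move 2/3w to the remainder.
  remainder 2w^2 + 2/3w ≠ 0; add g_4 = 2w^2 + 2/3w to the basis.

S(f_1,f_3): lcm = uv. S = -25/6u + v - 31/6.
  leading term u: subtract (25/36)·f_1 from -25/6u + v - 31/6 → v - 1
  leading term v: no divisor's leading term divides it; move v to the remainder.
  leading term 1: no divisor's leading term divides it; move -1 to the remainder.
  remainder v - 1 ≠ 0; add g_5 = v - 1 to the basis.

The other S-polynomials (S(f_2,f_3), S(f_1,g_4), S(f_2,g_4), S(f_3,g_4), S(f_1,g_5), S(f_2,g_5), S(f_3,g_5), S(g_4,g_5)) all reduce to 0 modulo the current basis, so we have a Gröbner basis.
Inter-reduce: drop elements whose leading term is divisible by another's, tail-reduce, and make monic.

G = {u + 1, v - 1, w^2 + 1/3w}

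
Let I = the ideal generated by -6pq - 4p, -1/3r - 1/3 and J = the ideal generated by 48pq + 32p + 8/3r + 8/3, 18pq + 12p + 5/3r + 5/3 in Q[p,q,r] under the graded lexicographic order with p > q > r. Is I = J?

For a fixed monomial order, each ideal has a unique reduced Gröbner basis; comparing bases decides equality.
Buchberger on the first generating set:
f_1 = -6pq - 4p, LT = pq.
f_2 = -1/3r - 1/3, LT = r.

The S-polynomials (S(f_1,f_2)) all reduce to 0 modulo the current basis, so we have a Gröbner basis.
Inter-reduce: drop elements whose leading term is divisible by another's, tail-reduce, and make monic.
Reduced Gröbner basis: {pq + 2/3p, r + 1}.

Buchberger on the second generating set:
h_1 = 48pq + 32p + 8/3r + 8/3, LT = pq.
h_2 = 18pq + 12p + 5/3r + 5/3, LT = pq.

S(h_1,h_2): lcm = pq. S = -1/27r - 1/27.
  leading term r: no divisor's leading term divides it; move -1/27r to the remainder.
  leading term 1: no divisor's leading term divides it; move -1/27 to the remainder.
  remainder -1/27r - 1/27 ≠ 0; add k_3 = -1/27r - 1/27 to the basis.

The other S-polynomials (S(h_1,k_3), S(h_2,k_3)) all reduce to 0 modulo the current basis, so we have a Gröbner basis.
Inter-reduce: drop elements whose leading term is divisible by another's, tail-reduce, and make monic.
Reduced Gröbner basis: {pq + 2/3p, r + 1}.

Same reduced basis, so the two generating sets span the same ideal.

Yes, the ideals are equal.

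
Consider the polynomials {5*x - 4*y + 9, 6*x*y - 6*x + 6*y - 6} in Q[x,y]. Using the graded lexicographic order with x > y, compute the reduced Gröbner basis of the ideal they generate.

f_1 = 5*x - 4*y + 9, LT = x.
f_2 = 6*x*y - 6*x + 6*y - 6, LT = x*y.

S(f_1,f_2): lcm = x*y. S = -4/5*y**2 + x + 4/5*y + 1.
  leading term y**2: no divisor's leading term divides it; move -4/5*y**2 to the remainder.
  leading term x: subtract (1/5)·f_1 from x + 4/5*y + 1 → 8/5*y - 4/5
  leading term y: no divisor's leading term divides it; move 8/5*y to the remainder.
  leading term 1: no divisor's leading term divides it; move -4/5 to the remainder.
  remainder -4/5*y**2 + 8/5*y - 4/5 ≠ 0; add g_3 = -4/5*y**2 + 8/5*y - 4/5 to the basis.

The other S-polynomials (S(f_1,g_3), S(f_2,g_3)) all reduce to 0 modulo the current basis, so we have a Gröbner basis.
Inter-reduce: drop elements whose leading term is divisible by another's, tail-reduce, and make monic.

G = {y**2 - 2*y + 1, x - 4/5*y + 9/5}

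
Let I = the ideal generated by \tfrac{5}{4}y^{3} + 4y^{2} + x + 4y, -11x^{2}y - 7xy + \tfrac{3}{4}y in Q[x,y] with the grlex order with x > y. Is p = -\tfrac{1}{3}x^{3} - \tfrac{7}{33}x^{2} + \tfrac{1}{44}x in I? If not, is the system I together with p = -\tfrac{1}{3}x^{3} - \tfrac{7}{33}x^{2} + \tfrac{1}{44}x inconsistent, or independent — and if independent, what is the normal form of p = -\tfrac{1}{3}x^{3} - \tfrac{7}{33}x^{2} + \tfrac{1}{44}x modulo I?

First compute the reduced Gröbner basis of I by Buchberger's algorithm.
f_1 = \tfrac{5}{4}y^{3} + 4y^{2} + x + 4y, LT = y^{3}.
f_2 = -11x^{2}y - 7xy + \tfrac{3}{4}y, LT = x^{2}y.

S(f_1,f_2): lcm = x^{2}y^{3}. S = \tfrac{16}{5}x^{2}y^{2} - \tfrac{7}{11}xy^{3} + \tfrac{4}{5}x^{3} + \tfrac{16}{5}x^{2}y + \tfrac{3}{44}y^{3}.
  reduce S modulo (f_1, f_2):
  remainder \tfrac{4}{5}x^{3} + \tfrac{28}{55}x^{2} - \tfrac{3}{55}x ≠ 0; add h_3 = \tfrac{4}{5}x^{3} + \tfrac{28}{55}x^{2} - \tfrac{3}{55}x to the basis.

The other S-polynomials (S(f_1,h_3), S(f_2,h_3)) all reduce to 0 modulo the current basis, so we have a Gröbner basis.
Inter-reduce: drop elements whose leading term is divisible by another's, tail-reduce, and make monic.
Reduced Gröbner basis: {x^{3} + \tfrac{7}{11}x^{2} - \tfrac{3}{44}x, x^{2}y + \tfrac{7}{11}xy - \tfrac{3}{44}y, y^{3} + \tfrac{16}{5}y^{2} + \tfrac{4}{5}x + \tfrac{16}{5}y}.
Label its elements g_1 = x^{3} + \tfrac{7}{11}x^{2} - \tfrac{3}{44}x, g_2 = x^{2}y + \tfrac{7}{11}xy - \tfrac{3}{44}y, g_3 = y^{3} + \tfrac{16}{5}y^{2} + \tfrac{4}{5}x + \tfrac{16}{5}y.

Reduce p = -\tfrac{1}{3}x^{3} - \tfrac{7}{33}x^{2} + \tfrac{1}{44}x modulo G:
  leading term x^{3}: subtract (-\tfrac{1}{3})·g_1 from -\tfrac{1}{3}x^{3} - \tfrac{7}{33}x^{2} + \tfrac{1}{44}x → 0
  normal form = 0.
Since the normal form is 0, p ∈ I.

-\tfrac{1}{3}x^{3} - \tfrac{7}{33}x^{2} + \tfrac{1}{44}x lies in I (it reduces to 0).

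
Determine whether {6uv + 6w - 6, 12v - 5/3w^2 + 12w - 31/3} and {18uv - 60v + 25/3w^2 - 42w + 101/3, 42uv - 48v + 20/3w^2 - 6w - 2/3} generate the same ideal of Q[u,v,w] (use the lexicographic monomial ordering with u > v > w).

Since reduced Gröbner bases are canonical representatives of ideals under a given ordering, it suffices to compute and compare them.
Buchberger on the first generating set:
f_1 = 6uv + 6w - 6, LT = uv.
f_2 = 12v - 5/3w^2 + 12w - 31/3, LT = v.

S(f_1,f_2): lcm = uv. S = 5/36uw^2 - uw + 31/36u + w - 1.
  reduce S modulo (f_1, f_2):
  remainder 5/36uw^2 - uw + 31/36u + w - 1 ≠ 0; add g_3 = 5/36uw^2 - uw + 31/36u + w - 1 to the basis.

The other S-polynomials (S(f_1,g_3), S(f_2,g_3)) all reduce to 0 modulo the current basis, so we have a Gröbner basis.
Inter-reduce: drop elements whose leading term is divisible by another's, tail-reduce, and make monic.
Reduced Gröbner basis: {uw^2 - 36/5uw + 31/5u + 36/5w - 36/5, v - 5/36w^2 + w - 31/36}.

Buchberger on the second generating set:
h_1 = 18uv - 60v + 25/3w^2 - 42w + 101/3, LT = uv.
h_2 = 42uv - 48v + 20/3w^2 - 6w - 2/3, LT = uv.

S(h_1,h_2): lcm = uv. S = -46/21v + 115/378w^2 - 46/21w + 713/378.
  reduce S modulo (h_1, h_2):
  remainder -46/21v + 115/378w^2 - 46/21w + 713/378 ≠ 0; add k_3 = -46/21v + 115/378w^2 - 46/21w + 713/378 to the basis.

S(h_1,k_3): lcm = uv. S = 5/36uw^2 - uw + 31/36u - 10/3v + 25/54w^2 - 7/3w + 101/54.
  reduce S modulo (h_1, h_2, k_3):
  remainder 5/36uw^2 - uw + 31/36u + w - 1 ≠ 0; add k_4 = 5/36uw^2 - uw + 31/36u + w - 1 to the basis.

The other S-polynomials (S(h_2,k_3), S(h_1,k_4), S(h_2,k_4), S(k_3,k_4)) all reduce to 0 modulo the current basis, so we have a Gröbner basis.
Inter-reduce: drop elements whose leading term is divisible by another's, tail-reduce, and make monic.
Reduced Gröbner basis: {uw^2 - 36/5uw + 31/5u + 36/5w - 36/5, v - 5/36w^2 + w - 31/36}.

These coincide, so the ideals are equal.

Yes, the ideals are equal.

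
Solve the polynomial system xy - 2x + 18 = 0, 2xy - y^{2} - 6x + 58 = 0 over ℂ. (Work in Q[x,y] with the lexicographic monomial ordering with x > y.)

{(3, -4), (3 - 3*sqrt(7), sqrt(7) + 3), (3 + 3*sqrt(7), 3 - sqrt(7))}

Compute a lex Gröbner basis by Buchberger's algorithm.
f_1 = xy - 2x + 18, LT = xy.
f_2 = 2xy - 6x - y^{2} + 58, LT = xy.

S(f_1,f_2): lcm = xy. S = x + \tfrac{1}{2}y^{2} - 11.
  reduce S modulo (f_1, f_2):
  remainder x + \tfrac{1}{2}y^{2} - 11 ≠ 0; add h_3 = x + \tfrac{1}{2}y^{2} - 11 to the basis.

S(f_1,h_3): lcm = xy. S = -2x - \tfrac{1}{2}y^{3} + 11y + 18.
  reduce S modulo (f_1, f_2, h_3):
  remainder -\tfrac{1}{2}y^{3} + y^{2} + 11y - 4 ≠ 0; add h_4 = -\tfrac{1}{2}y^{3} + y^{2} + 11y - 4 to the basis.

The other S-polynomials (S(f_2,h_3), S(f_1,h_4), S(f_2,h_4), S(h_3,h_4)) all reduce to 0 modulo the current basis, so we have a Gröbner basis.
Inter-reduce: drop elements whose leading term is divisible by another's, tail-reduce, and make monic.
Reduced Gröbner basis: {x + \tfrac{1}{2}y^{2} - 11, y^{3} - 2y^{2} - 22y + 8}.

Since the basis is lex-ordered, y^{3} - 2y^{2} - 22y + 8 is univariate in y. Its roots are {-4, sqrt(7) + 3, 3 - sqrt(7)}. Back-substituting each root into the other basis elements fixes the other coordinates.
  y = -4: the earlier basis element becomes x - 3 = 0, giving x = 3 — point (3, -4).
  y = sqrt(7) + 3: the earlier basis element becomes x - 3 + 3*sqrt(7) = 0, giving x = 3 - 3*sqrt(7) — point (3 - 3*sqrt(7), sqrt(7) + 3).
  y = 3 - sqrt(7): the earlier basis element becomes x - 3*sqrt(7) - 3 = 0, giving x = 3 + 3*sqrt(7) — point (3 + 3*sqrt(7), 3 - sqrt(7)).
Zero-dimensionality of the ideal guarantees finitely many solutions over ℂ.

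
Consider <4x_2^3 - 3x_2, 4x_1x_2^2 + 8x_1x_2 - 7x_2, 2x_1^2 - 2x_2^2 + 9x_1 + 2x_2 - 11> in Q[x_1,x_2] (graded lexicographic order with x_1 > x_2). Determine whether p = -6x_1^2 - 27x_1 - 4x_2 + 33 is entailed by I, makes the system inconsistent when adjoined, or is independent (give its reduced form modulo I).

First compute the reduced Gröbner basis of I by Buchberger's algorithm.
f_1 = 4x_2^3 - 3x_2, LT = x_2^3.
f_2 = 4x_1x_2^2 + 8x_1x_2 - 7x_2, LT = x_1x_2^2.
f_3 = 2x_1^2 - 2x_2^2 + 9x_1 + 2x_2 - 11, LT = x_1^2.

S(f_1,f_2): lcm = x_1x_2^3. S = -2x_1x_2^2 - 3/4x_1x_2 + 7/4x_2^2.
  leading term x_1x_2^2: subtract (-1/2)·f_2 from -2x_1x_2^2 - 3/4x_1x_2 + 7/4x_2^2 → 13/4x_1x_2 + 7/4x_2^2 - 7/2x_2
  leading term x_1x_2: no divisor's leading term divides it; move 13/4x_1x_2 to the remainder.
  leading term x_2^2: no divisor's leading term divides it; move 7/4x_2^2 to the remainder.
  leading term x_2: no divisor's leading term divides it; move -7/2x_2 to the remainder.
  remainder 13/4x_1x_2 + 7/4x_2^2 - 7/2x_2 ≠ 0; add h_4 = 13/4x_1x_2 + 7/4x_2^2 - 7/2x_2 to the basis.

S(f_1,f_3): leading monomials are coprime, so the S-polynomial reduces to 0 (Buchberger's first criterion).
S(f_2,f_3): lcm = x_1^2x_2^2. S = x_2^4 + 2x_1^2x_2 - 9/2x_1x_2^2 - x_2^3 - 7/4x_1x_2 + 11/2x_2^2.
  leading term x_2^4: subtract (1/4x_2)·f_1 from x_2^4 + 2x_1^2x_2 - 9/2x_1x_2^2 - x_2^3 - 7/4x_1x_2 + 11/2x_2^2 → 2x_1^2x_2 - 9/2x_1x_2^2 - x_2^3 - 7/4x_1x_2 + 25/4x_2^2
  leading term x_1^2x_2: subtract (x_2)·f_3 from 2x_1^2x_2 - 9/2x_1x_2^2 - x_2^3 - 7/4x_1x_2 + 25/4x_2^2 → -9/2x_1x_2^2 + x_2^3 - 43/4x_1x_2 + 17/4x_2^2 + 11x_2
  leading term x_1x_2^2: subtract (-9/8)·f_2 from -9/2x_1x_2^2 + x_2^3 - 43/4x_1x_2 + 17/4x_2^2 + 11x_2 → x_2^3 - 7/4x_1x_2 + 17/4x_2^2 + 25/8x_2
  leading term x_2^3: subtract (1/4)·f_1 from x_2^3 - 7/4x_1x_2 + 17/4x_2^2 + 25/8x_2 → -7/4x_1x_2 + 17/4x_2^2 + 31/8x_2
  leading term x_1x_2: subtract (-7/13)·h_4 from -7/4x_1x_2 + 17/4x_2^2 + 31/8x_2 → 135/26x_2^2 + 207/104x_2
  leading term x_2^2: no divisor's leading term divides it; move 135/26x_2^2 to the remainder.
  leading term x_2: no divisor's leading term divides it; move 207/104x_2 to the remainder.
  remainder 135/26x_2^2 + 207/104x_2 ≠ 0; add h_5 = 135/26x_2^2 + 207/104x_2 to the basis.

S(f_1,h_4): lcm = x_1x_2^3. S = -7/13x_2^4 + 14/13x_2^3 - 3/4x_1x_2.
  leading term x_2^4: subtract (-7/52x_2)·f_1 from -7/13x_2^4 + 14/13x_2^3 - 3/4x_1x_2 → 14/13x_2^3 - 3/4x_1x_2 - 21/52x_2^2
  leading term x_2^3: subtract (7/26)·f_1 from 14/13x_2^3 - 3/4x_1x_2 - 21/52x_2^2 → -3/4x_1x_2 - 21/52x_2^2 + 21/26x_2
  leading term x_1x_2: subtract (-3/13)·h_4 from -3/4x_1x_2 - 21/52x_2^2 + 21/26x_2 → 0
  remainder 0.

S(f_2,h_4): lcm = x_1x_2^2. S = -7/13x_2^3 + 2x_1x_2 + 14/13x_2^2 - 7/4x_2.
  leading term x_2^3: subtract (-7/52)·f_1 from -7/13x_2^3 + 2x_1x_2 + 14/13x_2^2 - 7/4x_2 → 2x_1x_2 + 14/13x_2^2 - 28/13x_2
  leading term x_1x_2: subtract (8/13)·h_4 from 2x_1x_2 + 14/13x_2^2 - 28/13x_2 → 0
  remainder 0.

S(f_3,h_4): lcm = x_1^2x_2. S = -7/13x_1x_2^2 - x_2^3 + 145/26x_1x_2 + x_2^2 - 11/2x_2.
  leading term x_1x_2^2: subtract (-7/52)·f_2 from -7/13x_1x_2^2 - x_2^3 + 145/26x_1x_2 + x_2^2 - 11/2x_2 → -x_2^3 + 173/26x_1x_2 + x_2^2 - 335/52x_2
  leading term x_2^3: subtract (-1/4)·f_1 from -x_2^3 + 173/26x_1x_2 + x_2^2 - 335/52x_2 → 173/26x_1x_2 + x_2^2 - 187/26x_2
  leading term x_1x_2: subtract (346/169)·h_4 from 173/26x_1x_2 + x_2^2 - 187/26x_2 → -873/338x_2^2 - 9/338x_2
  leading term x_2^2: subtract (-97/195)·h_5 from -873/338x_2^2 - 9/338x_2 → 501/520x_2
  leading term x_2: no divisor's leading term divides it; move 501/520x_2 to the remainder.
  remainder 501/520x_2 ≠ 0; add h_6 = 501/520x_2 to the basis.

S(f_1,h_5): lcm = x_2^3. S = -23/60x_2^2 - 3/4x_2.
  leading term x_2^2: subtract (-299/4050)·h_5 from -23/60x_2^2 - 3/4x_2 → -2171/3600x_2
  leading term x_2: subtract (-169/270)·h_6 from -2171/3600x_2 → 0
  remainder 0.

S(f_2,h_5): lcm = x_1x_2^2. S = 97/60x_1x_2 - 7/4x_2.
  leading term x_1x_2: subtract (97/195)·h_4 from 97/60x_1x_2 - 7/4x_2 → -679/780x_2^2 - 7/780x_2
  leading term x_2^2: subtract (-679/4050)·h_5 from -679/780x_2^2 - 7/780x_2 → 1169/3600x_2
  leading term x_2: subtract (91/270)·h_6 from 1169/3600x_2 → 0
  remainder 0.

S(f_3,h_5): leading monomials are coprime, so the S-polynomial reduces to 0 (Buchberger's first criterion).
S(h_4,h_5): lcm = x_1x_2^2. S = 7/13x_2^3 - 23/60x_1x_2 - 14/13x_2^2.
  leading term x_2^3: subtract (7/52)·f_1 from 7/13x_2^3 - 23/60x_1x_2 - 14/13x_2^2 → -23/60x_1x_2 - 14/13x_2^2 + 21/52x_2
  leading term x_1x_2: subtract (-23/195)·h_4 from -23/60x_1x_2 - 14/13x_2^2 + 21/52x_2 → -679/780x_2^2 - 7/780x_2
  leading term x_2^2: subtract (-679/4050)·h_5 from -679/780x_2^2 - 7/780x_2 → 1169/3600x_2
  leading term x_2: subtract (91/270)·h_6 from 1169/3600x_2 → 0
  remainder 0.

S(f_1,h_6): lcm = x_2^3. S = -3/4x_2.
  leading term x_2: subtract (-130/167)·h_6 from -3/4x_2 → 0
  remainder 0.

S(f_2,h_6): lcm = x_1x_2^2. S = 2x_1x_2 - 7/4x_2.
  leading term x_1x_2: subtract (8/13)·h_4 from 2x_1x_2 - 7/4x_2 → -14/13x_2^2 + 21/52x_2
  leading term x_2^2: subtract (-28/135)·h_5 from -14/13x_2^2 + 21/52x_2 → 49/60x_2
  leading term x_2: subtract (1274/1503)·h_6 from 49/60x_2 → 0
  remainder 0.

S(f_3,h_6): leading monomials are coprime, so the S-polynomial reduces to 0 (Buchberger's first criterion).
S(h_4,h_6): lcm = x_1x_2. S = 7/13x_2^2 - 14/13x_2.
  leading term x_2^2: subtract (14/135)·h_5 from 7/13x_2^2 - 14/13x_2 → -77/60x_2
  leading term x_2: subtract (-2002/1503)·h_6 from -77/60x_2 → 0
  remainder 0.

S(h_5,h_6): lcm = x_2^2. S = 23/60x_2.
  leading term x_2: subtract (598/1503)·h_6 from 23/60x_2 → 0
  remainder 0.

Every S-polynomial of the final basis reduces to 0, so we have a Gröbner basis.
Inter-reduce: drop elements whose leading term is divisible by another's, tail-reduce, and make monic.
Reduced Gröbner basis: {x_1^2 + 9/2x_1 - 11/2, x_2}.
Label its elements g_1 = x_1^2 + 9/2x_1 - 11/2, g_2 = x_2.

Reduce p = -6x_1^2 - 27x_1 - 4x_2 + 33 modulo G:
  leading term x_1^2: subtract (-6)·g_1 from -6x_1^2 - 27x_1 - 4x_2 + 33 → -4x_2
  leading term x_2: subtract (-4)·g_2 from -4x_2 → 0
  normal form = 0.
Since the normal form is 0, p ∈ I.

-6x_1^2 - 27x_1 - 4x_2 + 33 lies in I (it reduces to 0).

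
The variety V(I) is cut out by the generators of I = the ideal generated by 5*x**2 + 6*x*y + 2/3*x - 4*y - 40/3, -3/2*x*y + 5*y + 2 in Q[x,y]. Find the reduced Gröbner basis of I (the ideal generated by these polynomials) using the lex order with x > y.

f_1 = 5*x**2 + 6*x*y + 2/3*x - 4*y - 40/3, LT = x**2.
f_2 = -3/2*x*y + 5*y + 2, LT = x*y.

S(f_1,f_2): lcm = x**2*y. S = 6/5*x*y**2 + 52/15*x*y + 4/3*x - 4/5*y**2 - 8/3*y.
  leading term x*y**2: subtract (-4/5*y)·f_2 from 6/5*x*y**2 + 52/15*x*y + 4/3*x - 4/5*y**2 - 8/3*y → 52/15*x*y + 4/3*x + 16/5*y**2 - 16/15*y
  leading term x*y: subtract (-104/45)·f_2 from 52/15*x*y + 4/3*x + 16/5*y**2 - 16/15*y → 4/3*x + 16/5*y**2 + 472/45*y + 208/45
  leading term x: no divisor's leading term divides it; move 4/3*x to the remainder.
  leading term y**2: no divisor's leading term divides it; move 16/5*y**2 to the remainder.
  leading term y: no divisor's leading term divides it; move 472/45*y to the remainder.
  leading term 1: no divisor's leading term divides it; move 208/45 to the remainder.
  remainder 4/3*x + 16/5*y**2 + 472/45*y + 208/45 ≠ 0; add g_3 = 4/3*x + 16/5*y**2 + 472/45*y + 208/45 to the basis.

S(f_2,g_3): lcm = x*y. S = -12/5*y**3 - 118/15*y**2 - 34/5*y - 4/3.
  leading term y**3: no divisor's leading term divides it; move -12/5*y**3 to the remainder.
  leading term y**2: no divisor's leading term divides it; move -118/15*y**2 to the remainder.
  leading term y: no divisor's leading term divides it; move -34/5*y to the remainder.
  leading term 1: no divisor's leading term divides it; move -4/3 to the remainder.
  remainder -12/5*y**3 - 118/15*y**2 - 34/5*y - 4/3 ≠ 0; add g_4 = -12/5*y**3 - 118/15*y**2 - 34/5*y - 4/3 to the basis.

The other S-polynomials (S(f_1,g_3), S(f_1,g_4), S(f_2,g_4), S(g_3,g_4)) all reduce to 0 modulo the current basis, so we have a Gröbner basis.
Inter-reduce: drop elements whose leading term is divisible by another's, tail-reduce, and make monic.

G = {x + 12/5*y**2 + 118/15*y + 52/15, y**3 + 59/18*y**2 + 17/6*y + 5/9}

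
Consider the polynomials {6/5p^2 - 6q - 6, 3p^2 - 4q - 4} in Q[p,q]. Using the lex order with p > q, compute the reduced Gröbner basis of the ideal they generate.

G = {p^2, q + 1}

f_1 = 6/5p^2 - 6q - 6, LT = p^2.
f_2 = 3p^2 - 4q - 4, LT = p^2.

S(f_1,f_2): lcm = p^2. S = -11/3q - 11/3.
  leading term q: no divisor's leading term divides it; move -11/3q to the remainder.
  leading term 1: no divisor's leading term divides it; move -11/3 to the remainder.
  remainder -11/3q - 11/3 ≠ 0; add g_3 = -11/3q - 11/3 to the basis.

The other S-polynomials (S(f_1,g_3), S(f_2,g_3)) all reduce to 0 modulo the current basis, so we have a Gröbner basis.
Inter-reduce: drop elements whose leading term is divisible by another's, tail-reduce, and make monic.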